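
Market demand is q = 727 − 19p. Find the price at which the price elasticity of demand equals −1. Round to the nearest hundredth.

19.13

For linear demand q = a − bp, E = −bp/(a − bp). |E| = 1 ⇒ bp = a − bp ⇒ p = a/(2b).
p = 727/(2·19) ≈ 19.13.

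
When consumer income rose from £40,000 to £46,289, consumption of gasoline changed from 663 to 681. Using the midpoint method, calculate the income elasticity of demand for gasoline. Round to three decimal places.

0.184

%ΔQ = (681 − 663)/[(663+681)/2] = 18/672 ≈ 0.0268.
%ΔI = (46,289 − 40,000)/[(40,000+46,289)/2] = 6289/43144.5 ≈ 0.1458.
E_I = %ΔQ/%ΔI ≈ 0.184.
E_I ∈ (0,1): normal good (necessity).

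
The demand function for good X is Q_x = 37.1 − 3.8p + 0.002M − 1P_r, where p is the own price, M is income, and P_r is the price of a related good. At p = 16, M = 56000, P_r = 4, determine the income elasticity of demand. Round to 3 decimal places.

Evaluating quantity at (p, M, P_r) gives Q_x = 37.1 − 3.8(16) + 0.002(56000) − 1(4) = 37.1 − 60.8 + 112 − 4 = 84.3.
∂Q_x/∂M = +0.002, so E_I = 0.002·(56000/84.3) ≈ 1.329.
E_I > 1: normal good (luxury).

1.329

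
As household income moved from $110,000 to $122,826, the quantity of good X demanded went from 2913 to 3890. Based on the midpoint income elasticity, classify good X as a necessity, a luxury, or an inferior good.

%ΔQ = (3890 − 2913)/[(2913+3890)/2] = 977/3401.5 ≈ 0.2872.
%ΔI = (122,826 − 110,000)/[(110,000+122,826)/2] = 12826/116413 ≈ 0.1102.
E_I = %ΔQ/%ΔI ≈ 2.607.
E_I > 1: normal good (luxury).

luxury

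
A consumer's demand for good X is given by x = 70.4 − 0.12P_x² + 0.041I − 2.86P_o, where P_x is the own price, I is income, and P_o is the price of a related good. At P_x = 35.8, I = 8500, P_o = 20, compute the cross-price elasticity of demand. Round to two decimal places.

Evaluating quantity at (P_x, I, P_o) gives x = 70.4 − 0.12(35.8)² + 0.041(8500) − 2.86(20) = 70.4 − 153.7968 + 348.5 − 57.2 = 207.9032.
∂x/∂P_o = −2.86, so E_xy = -2.86·(20/207.9032) ≈ -0.28.
E_xy < 0: the goods are complements.

-0.28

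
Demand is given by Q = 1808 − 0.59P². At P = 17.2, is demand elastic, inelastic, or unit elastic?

At P = 17.2, Q = 1633.4544.
dQ/dP = −2·0.59·P = −20.296.
Point elasticity E = (dQ/dP)·(P/Q) = -20.296 × 17.2/1633.4544 ≈ -0.214.
|E| ≈ 0.214 < 1, so demand is inelastic.

inelastic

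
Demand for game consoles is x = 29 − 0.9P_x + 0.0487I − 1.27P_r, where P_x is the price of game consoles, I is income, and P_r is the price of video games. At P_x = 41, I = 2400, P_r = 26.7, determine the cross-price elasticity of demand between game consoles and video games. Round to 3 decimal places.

-0.452

x = 29 − 0.9(41) + 0.0487(2400) − 1.27(26.7) = 29 − 36.9 + 116.88 − 33.909 = 75.071.
∂x/∂P_r = −1.27, so E_xy = -1.27·(26.7/75.071) ≈ -0.452.
E_xy < 0: the goods are complements.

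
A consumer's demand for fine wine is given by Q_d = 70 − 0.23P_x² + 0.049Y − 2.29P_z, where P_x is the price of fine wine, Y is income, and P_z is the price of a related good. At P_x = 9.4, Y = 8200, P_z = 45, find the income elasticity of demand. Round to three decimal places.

1.153

Q_d = 70 − 0.23(9.4)² + 0.049(8200) − 2.29(45) = 70 − 20.3228 + 401.8 − 103.05 = 348.4272.
∂Q_d/∂Y = +0.049, so E_I = 0.049·(8200/348.4272) ≈ 1.153.
E_I > 1: normal good (luxury).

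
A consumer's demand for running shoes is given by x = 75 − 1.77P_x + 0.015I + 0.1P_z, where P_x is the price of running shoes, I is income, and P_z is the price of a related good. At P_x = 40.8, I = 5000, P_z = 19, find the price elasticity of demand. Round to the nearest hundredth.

-0.91

Evaluating quantity at (P_x, I, P_z) gives x = 75 − 1.77(40.8) + 0.015(5000) + 0.1(19) = 75 − 72.216 + 75 + 1.9 = 79.684.
∂x/∂P_x = −1.77, so E_p = (−1.77)·(40.8/79.684) ≈ -0.91.
|E_p| < 1: demand is inelastic.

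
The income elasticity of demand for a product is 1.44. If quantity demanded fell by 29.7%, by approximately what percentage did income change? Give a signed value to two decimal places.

%ΔQ ≈ E × %ΔI ⇒ %ΔI = %ΔQ / E = (-29.7%)/(1.44) ≈ -20.63%.

-20.63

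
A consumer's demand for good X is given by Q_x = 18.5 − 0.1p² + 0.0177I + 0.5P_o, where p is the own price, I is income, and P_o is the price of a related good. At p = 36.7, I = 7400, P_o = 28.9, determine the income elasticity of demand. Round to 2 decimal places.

4.48

Q_x = 18.5 − 0.1(36.7)² + 0.0177(7400) + 0.5(28.9) = 18.5 − 134.689 + 130.98 + 14.45 = 29.241.
∂Q_x/∂I = +0.0177, so E_I = 0.0177·(7400/29.241) ≈ 4.48.
E_I > 1: normal good (luxury).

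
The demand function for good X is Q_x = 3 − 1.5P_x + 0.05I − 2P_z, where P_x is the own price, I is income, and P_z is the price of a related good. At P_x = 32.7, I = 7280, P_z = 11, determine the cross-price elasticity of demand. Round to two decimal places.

-0.07

At the given point, Q_x = 3 − 1.5(32.7) + 0.05(7280) − 2(11) = 3 − 49.05 + 364 − 22 = 295.95.
∂Q_x/∂P_z = −2, so E_xy = -2·(11/295.95) ≈ -0.07.
E_xy < 0: the goods are complements.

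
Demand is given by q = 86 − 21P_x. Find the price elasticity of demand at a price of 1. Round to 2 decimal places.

At P_x = 1, q = 65.
dq/dP_x = −21.
Point elasticity E = (dq/dP_x)·(P_x/q) = -21 × 1/65 ≈ -0.32.
|E| < 1, so demand is inelastic at this price.

-0.32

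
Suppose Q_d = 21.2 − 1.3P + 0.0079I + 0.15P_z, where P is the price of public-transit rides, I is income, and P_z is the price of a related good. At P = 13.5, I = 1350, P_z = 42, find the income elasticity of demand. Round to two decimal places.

0.52

First evaluate Q_d: 21.2 − 1.3(13.5) + 0.0079(1350) + 0.15(42) = 21.2 − 17.55 + 10.665 + 6.3 = 20.615.
∂Q_d/∂I = +0.0079, so E_I = 0.0079·(1350/20.615) ≈ 0.52.
E_I ∈ (0,1): normal good (necessity).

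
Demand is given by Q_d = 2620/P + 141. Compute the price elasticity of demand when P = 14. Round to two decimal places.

At P = 14, Q_d = 328.1429.
dQ_d/dP = −2620/P² = −13.3673.
Point elasticity E = (dQ_d/dP)·(P/Q_d) = -13.3673 × 14/328.1429 ≈ -0.57.
|E| < 1, so demand is inelastic at this price.

-0.57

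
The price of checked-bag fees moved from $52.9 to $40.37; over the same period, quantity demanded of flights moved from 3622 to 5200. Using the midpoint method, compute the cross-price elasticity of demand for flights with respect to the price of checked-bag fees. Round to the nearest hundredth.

%ΔQ_x = (5200 − 3622)/[(3622+5200)/2] = 1578/4411 ≈ 0.3577.
%ΔP_y = (40.37 − 52.9)/[(52.9+40.37)/2] ≈ -0.2687.
E_xy = 0.3577/-0.2687 ≈ -1.33.
E_xy < 0, so flights and checked-bag fees are complements.

-1.33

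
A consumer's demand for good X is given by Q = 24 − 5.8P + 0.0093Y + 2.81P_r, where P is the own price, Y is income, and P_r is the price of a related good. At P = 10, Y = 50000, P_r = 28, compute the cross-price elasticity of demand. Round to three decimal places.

0.154

Substituting, Q = 24 − 5.8(10) + 0.0093(50000) + 2.81(28) = 24 − 58 + 465 + 78.68 = 509.68.
∂Q/∂P_r = +2.81, so E_xy = 2.81·(28/509.68) ≈ 0.154.
E_xy > 0: the goods are substitutes.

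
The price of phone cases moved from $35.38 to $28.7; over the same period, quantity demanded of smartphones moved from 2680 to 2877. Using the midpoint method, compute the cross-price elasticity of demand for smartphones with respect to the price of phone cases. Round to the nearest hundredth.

-0.34

%ΔQ_x = (2877 − 2680)/[(2680+2877)/2] = 197/2778.5 ≈ 0.0709.
%ΔP_y = (28.7 − 35.38)/[(35.38+28.7)/2] ≈ -0.2085.
E_xy = 0.0709/-0.2085 ≈ -0.34.
E_xy < 0, so smartphones and phone cases are complements.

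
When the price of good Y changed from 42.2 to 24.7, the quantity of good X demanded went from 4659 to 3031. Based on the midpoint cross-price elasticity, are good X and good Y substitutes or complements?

%ΔQ_x = (3031 − 4659)/[(4659+3031)/2] = -1628/3845 ≈ -0.4234.
%ΔP_y = (24.7 − 42.2)/[(42.2+24.7)/2] ≈ -0.5232.
E_xy = -0.4234/-0.5232 ≈ 0.809.
E_xy > 0, so the goods are substitutes.

substitutes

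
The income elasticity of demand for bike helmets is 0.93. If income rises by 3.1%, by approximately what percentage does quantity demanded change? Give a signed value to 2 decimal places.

%ΔQ ≈ E × %ΔI = (0.93) × (3.1%) ≈ 2.88%.

2.88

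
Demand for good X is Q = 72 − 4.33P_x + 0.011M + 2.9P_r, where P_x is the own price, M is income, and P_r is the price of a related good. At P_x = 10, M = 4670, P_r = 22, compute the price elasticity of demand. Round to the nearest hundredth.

-0.30

Evaluating quantity at (P_x, M, P_r) gives Q = 72 − 4.33(10) + 0.011(4670) + 2.9(22) = 72 − 43.3 + 51.37 + 63.8 = 143.87.
∂Q/∂P_x = −4.33, so E_p = (−4.33)·(10/143.87) ≈ -0.30.
|E_p| < 1: demand is inelastic.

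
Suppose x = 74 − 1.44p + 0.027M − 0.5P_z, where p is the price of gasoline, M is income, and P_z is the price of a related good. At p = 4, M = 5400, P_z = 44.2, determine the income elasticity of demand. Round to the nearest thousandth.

First evaluate x: 74 − 1.44(4) + 0.027(5400) − 0.5(44.2) = 74 − 5.76 + 145.8 − 22.1 = 191.94.
∂x/∂M = +0.027, so E_I = 0.027·(5400/191.94) ≈ 0.760.
E_I ∈ (0,1): normal good (necessity).

0.760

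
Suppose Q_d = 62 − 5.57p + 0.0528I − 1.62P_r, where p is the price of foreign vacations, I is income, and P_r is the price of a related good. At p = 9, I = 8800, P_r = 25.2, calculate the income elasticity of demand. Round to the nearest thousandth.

Evaluating quantity at (p, I, P_r) gives Q_d = 62 − 5.57(9) + 0.0528(8800) − 1.62(25.2) = 62 − 50.13 + 464.64 − 40.824 = 435.686.
∂Q_d/∂I = +0.0528, so E_I = 0.0528·(8800/435.686) ≈ 1.066.
E_I > 1: normal good (luxury).

1.066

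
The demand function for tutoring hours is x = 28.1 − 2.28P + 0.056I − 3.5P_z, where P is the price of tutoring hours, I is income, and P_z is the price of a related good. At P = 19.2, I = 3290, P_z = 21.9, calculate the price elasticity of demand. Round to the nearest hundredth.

-0.48

Substituting, x = 28.1 − 2.28(19.2) + 0.056(3290) − 3.5(21.9) = 28.1 − 43.776 + 184.24 − 76.65 = 91.914.
∂x/∂P = −2.28, so E_p = (−2.28)·(19.2/91.914) ≈ -0.48.
|E_p| < 1: demand is inelastic.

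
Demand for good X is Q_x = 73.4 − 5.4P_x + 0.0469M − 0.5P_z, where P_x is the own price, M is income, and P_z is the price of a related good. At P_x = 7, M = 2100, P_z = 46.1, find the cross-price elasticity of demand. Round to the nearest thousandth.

At the given point, Q_x = 73.4 − 5.4(7) + 0.0469(2100) − 0.5(46.1) = 73.4 − 37.8 + 98.49 − 23.05 = 111.04.
∂Q_x/∂P_z = −0.5, so E_xy = -0.5·(46.1/111.04) ≈ -0.208.
E_xy < 0: the goods are complements.

-0.208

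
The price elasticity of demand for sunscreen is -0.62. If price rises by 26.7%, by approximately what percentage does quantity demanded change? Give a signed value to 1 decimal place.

%ΔQ ≈ E × %ΔP = (-0.62) × (26.7%) ≈ -16.6%.

-16.6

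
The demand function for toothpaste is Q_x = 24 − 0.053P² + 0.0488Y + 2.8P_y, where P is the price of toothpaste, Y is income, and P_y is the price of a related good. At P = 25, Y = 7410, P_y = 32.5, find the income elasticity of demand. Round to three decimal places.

0.815

Substituting, Q_x = 24 − 0.053(25)² + 0.0488(7410) + 2.8(32.5) = 24 − 33.125 + 361.608 + 91 = 443.483.
∂Q_x/∂Y = +0.0488, so E_I = 0.0488·(7410/443.483) ≈ 0.815.
E_I ∈ (0,1): normal good (necessity).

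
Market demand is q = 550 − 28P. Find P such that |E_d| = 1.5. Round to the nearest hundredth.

Set −bP/(a − bP) = −1.5 ⇒ bP = 1.5(a − bP) ⇒ bP(1+1.5) = 1.5·a.
P = 1.5·550/(28·2.5) ≈ 11.79.

11.79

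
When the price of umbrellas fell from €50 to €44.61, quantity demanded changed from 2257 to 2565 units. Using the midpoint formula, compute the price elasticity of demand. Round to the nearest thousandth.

-1.121

%Δq = (2565 − 2257)/[(2257 + 2565)/2] = 308/2411 ≈ 0.1277.
%Δp = (44.61 − 50)/[(50 + 44.61)/2] = -5.39/47.305 ≈ -0.1139.
Arc elasticity E = %Δq/%Δp ≈ 0.1277/-0.1139 ≈ -1.121.
|E| > 1: demand is elastic over this range.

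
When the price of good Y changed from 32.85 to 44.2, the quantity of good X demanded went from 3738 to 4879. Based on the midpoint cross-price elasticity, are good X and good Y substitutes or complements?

%ΔQ_x = (4879 − 3738)/[(3738+4879)/2] = 1141/4308.5 ≈ 0.2648.
%ΔP_y = (44.2 − 32.85)/[(32.85+44.2)/2] ≈ 0.2946.
E_xy = 0.2648/0.2946 ≈ 0.899.
E_xy > 0, so the goods are substitutes.

substitutes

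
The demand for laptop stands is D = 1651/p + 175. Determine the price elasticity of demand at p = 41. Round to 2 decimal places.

At p = 41, D = 215.2683.
dD/dp = −1651/p² = −0.9822.
Point elasticity E = (dD/dp)·(p/D) = -0.9822 × 41/215.2683 ≈ -0.19.
|E| < 1, so demand is inelastic at this price.

-0.19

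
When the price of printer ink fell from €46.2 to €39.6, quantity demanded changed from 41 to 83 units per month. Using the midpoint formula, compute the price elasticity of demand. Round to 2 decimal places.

-4.40

%Δq = (83 − 41)/[(41 + 83)/2] = 42/62 ≈ 0.6774.
%Δp = (39.6 − 46.2)/[(46.2 + 39.6)/2] = -6.6/42.9 ≈ -0.1538.
Arc elasticity E = %Δq/%Δp ≈ 0.6774/-0.1538 ≈ -4.40.
|E| > 1: demand is elastic over this range.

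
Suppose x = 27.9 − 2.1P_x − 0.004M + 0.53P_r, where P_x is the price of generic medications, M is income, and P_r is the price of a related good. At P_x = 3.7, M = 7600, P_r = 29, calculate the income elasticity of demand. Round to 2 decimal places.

Substituting, x = 27.9 − 2.1(3.7) − 0.004(7600) + 0.53(29) = 27.9 − 7.77 − 30.4 + 15.37 = 5.1.
∂x/∂M = −0.004, so E_I = -0.004·(7600/5.1) ≈ -5.96.
E_I < 0: inferior good.

-5.96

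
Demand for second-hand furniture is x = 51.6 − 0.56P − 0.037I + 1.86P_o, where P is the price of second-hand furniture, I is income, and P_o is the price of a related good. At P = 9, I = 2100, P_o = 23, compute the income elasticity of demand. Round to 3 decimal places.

-6.675

First evaluate x: 51.6 − 0.56(9) − 0.037(2100) + 1.86(23) = 51.6 − 5.04 − 77.7 + 42.78 = 11.64.
∂x/∂I = −0.037, so E_I = -0.037·(2100/11.64) ≈ -6.675.
E_I < 0: inferior good.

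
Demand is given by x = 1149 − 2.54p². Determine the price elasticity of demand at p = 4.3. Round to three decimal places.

-0.085

At p = 4.3, x = 1102.0354.
dx/dp = −2·2.54·p = −21.844.
Point elasticity E = (dx/dp)·(p/x) = -21.844 × 4.3/1102.0354 ≈ -0.085.
|E| < 1, so demand is inelastic at this price.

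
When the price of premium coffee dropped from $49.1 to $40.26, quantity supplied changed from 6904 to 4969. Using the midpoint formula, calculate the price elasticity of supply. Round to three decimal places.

1.647

%ΔQ = (4969 − 6904)/[(6904 + 4969)/2] = -1935/5936.5 ≈ -0.3259.
%Δp = (40.26 − 49.1)/[(49.1 + 40.26)/2] = -8.84/44.68 ≈ -0.1979.
Arc elasticity E = %ΔQ/%Δp ≈ -0.3259/-0.1979 ≈ 1.647.
|E| > 1: supply is elastic over this range.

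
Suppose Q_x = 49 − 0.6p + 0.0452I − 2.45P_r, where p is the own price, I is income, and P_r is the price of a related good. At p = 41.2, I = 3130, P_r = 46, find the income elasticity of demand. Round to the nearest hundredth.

2.67

At the given point, Q_x = 49 − 0.6(41.2) + 0.0452(3130) − 2.45(46) = 49 − 24.72 + 141.476 − 112.7 = 53.056.
∂Q_x/∂I = +0.0452, so E_I = 0.0452·(3130/53.056) ≈ 2.67.
E_I > 1: normal good (luxury).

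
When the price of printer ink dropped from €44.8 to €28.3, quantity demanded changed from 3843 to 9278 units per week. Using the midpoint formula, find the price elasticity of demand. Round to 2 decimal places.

%Δq = (9278 − 3843)/[(3843 + 9278)/2] = 5435/6560.5 ≈ 0.8284.
%ΔP = (28.3 − 44.8)/[(44.8 + 28.3)/2] = -16.5/36.55 ≈ -0.4514.
Arc elasticity E = %Δq/%ΔP ≈ 0.8284/-0.4514 ≈ -1.84.
|E| > 1: demand is elastic over this range.

-1.84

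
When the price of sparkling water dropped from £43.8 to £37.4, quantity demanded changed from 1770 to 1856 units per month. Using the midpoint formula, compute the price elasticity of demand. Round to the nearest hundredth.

-0.30

%ΔQ = (1856 − 1770)/[(1770 + 1856)/2] = 86/1813 ≈ 0.0474.
%Δp = (37.4 − 43.8)/[(43.8 + 37.4)/2] = -6.4/40.6 ≈ -0.1576.
Arc elasticity E = %ΔQ/%Δp ≈ 0.0474/-0.1576 ≈ -0.30.
|E| < 1: demand is inelastic over this range.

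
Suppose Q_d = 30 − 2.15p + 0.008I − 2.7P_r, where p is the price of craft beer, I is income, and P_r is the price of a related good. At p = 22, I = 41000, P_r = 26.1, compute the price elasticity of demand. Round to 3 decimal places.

Substituting, Q_d = 30 − 2.15(22) + 0.008(41000) − 2.7(26.1) = 30 − 47.3 + 328 − 70.47 = 240.23.
∂Q_d/∂p = −2.15, so E_p = (−2.15)·(22/240.23) ≈ -0.197.
|E_p| < 1: demand is inelastic.

-0.197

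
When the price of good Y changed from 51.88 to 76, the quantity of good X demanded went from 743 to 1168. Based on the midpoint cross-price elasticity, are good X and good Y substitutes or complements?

substitutes

%ΔQ_x = (1168 − 743)/[(743+1168)/2] = 425/955.5 ≈ 0.4448.
%ΔP_y = (76 − 51.88)/[(51.88+76)/2] ≈ 0.3772.
E_xy = 0.4448/0.3772 ≈ 1.179.
E_xy > 0, so the goods are substitutes.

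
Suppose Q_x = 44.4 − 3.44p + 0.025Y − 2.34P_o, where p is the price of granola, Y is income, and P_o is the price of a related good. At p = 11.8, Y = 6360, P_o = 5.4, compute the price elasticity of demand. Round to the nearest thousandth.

-0.270

At the given point, Q_x = 44.4 − 3.44(11.8) + 0.025(6360) − 2.34(5.4) = 44.4 − 40.592 + 159 − 12.636 = 150.172.
∂Q_x/∂p = −3.44, so E_p = (−3.44)·(11.8/150.172) ≈ -0.270.
|E_p| < 1: demand is inelastic.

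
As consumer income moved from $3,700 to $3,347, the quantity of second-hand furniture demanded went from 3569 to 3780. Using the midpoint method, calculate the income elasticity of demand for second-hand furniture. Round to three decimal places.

-0.573

%ΔQ = (3780 − 3569)/[(3569+3780)/2] = 211/3674.5 ≈ 0.0574.
%ΔM = (3,347 − 3,700)/[(3,700+3,347)/2] = -353/3523.5 ≈ -0.1002.
E_I = %ΔQ/%ΔM ≈ -0.573.
E_I < 0: inferior good.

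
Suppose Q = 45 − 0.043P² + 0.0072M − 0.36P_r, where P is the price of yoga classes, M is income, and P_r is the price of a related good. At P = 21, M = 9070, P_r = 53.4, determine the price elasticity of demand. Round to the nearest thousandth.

-0.526

First evaluate Q: 45 − 0.043(21)² + 0.0072(9070) − 0.36(53.4) = 45 − 18.963 + 65.304 − 19.224 = 72.117.
∂Q/∂P = −2·0.043·P = -1.806, so E_p = -1.806·(21/72.117) ≈ -0.526.
|E_p| < 1: demand is inelastic.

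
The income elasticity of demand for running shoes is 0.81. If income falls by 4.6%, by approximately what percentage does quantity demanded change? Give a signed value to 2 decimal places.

%ΔQ ≈ E × %ΔI = (0.81) × (-4.6%) ≈ -3.73%.

-3.73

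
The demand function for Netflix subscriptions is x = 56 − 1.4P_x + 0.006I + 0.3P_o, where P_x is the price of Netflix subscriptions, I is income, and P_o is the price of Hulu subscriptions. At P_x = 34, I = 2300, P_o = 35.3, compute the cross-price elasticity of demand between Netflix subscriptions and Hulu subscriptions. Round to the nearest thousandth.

Evaluating quantity at (P_x, I, P_o) gives x = 56 − 1.4(34) + 0.006(2300) + 0.3(35.3) = 56 − 47.6 + 13.8 + 10.59 = 32.79.
∂x/∂P_o = +0.3, so E_xy = 0.3·(35.3/32.79) ≈ 0.323.
E_xy > 0: the goods are substitutes.

0.323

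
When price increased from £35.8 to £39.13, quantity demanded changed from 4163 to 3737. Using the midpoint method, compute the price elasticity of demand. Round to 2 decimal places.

-1.21

%Δq = (3737 − 4163)/[(4163 + 3737)/2] = -426/3950 ≈ -0.1078.
%ΔP = (39.13 − 35.8)/[(35.8 + 39.13)/2] = 3.33/37.465 ≈ 0.0889.
Arc elasticity E = %Δq/%ΔP ≈ -0.1078/0.0889 ≈ -1.21.
|E| > 1: demand is elastic over this range.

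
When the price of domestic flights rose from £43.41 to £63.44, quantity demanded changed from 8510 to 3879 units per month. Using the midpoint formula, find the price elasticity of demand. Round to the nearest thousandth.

%Δq = (3879 − 8510)/[(8510 + 3879)/2] = -4631/6194.5 ≈ -0.7476.
%ΔP = (63.44 − 43.41)/[(43.41 + 63.44)/2] = 20.03/53.425 ≈ 0.3749.
Arc elasticity E = %Δq/%ΔP ≈ -0.7476/0.3749 ≈ -1.994.
|E| > 1: demand is elastic over this range.

-1.994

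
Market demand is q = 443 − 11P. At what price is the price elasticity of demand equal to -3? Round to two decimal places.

Set −bP/(a − bP) = −3 ⇒ bP = 3(a − bP) ⇒ bP(1+3) = 3·a.
P = 3·443/(11·4) ≈ 30.20.

30.20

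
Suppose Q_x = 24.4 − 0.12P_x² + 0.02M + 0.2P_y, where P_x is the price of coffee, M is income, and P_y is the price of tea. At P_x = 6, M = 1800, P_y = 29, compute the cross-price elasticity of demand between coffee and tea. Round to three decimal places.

0.094

Evaluating quantity at (P_x, M, P_y) gives Q_x = 24.4 − 0.12(6)² + 0.02(1800) + 0.2(29) = 24.4 − 4.32 + 36 + 5.8 = 61.88.
∂Q_x/∂P_y = +0.2, so E_xy = 0.2·(29/61.88) ≈ 0.094.
E_xy > 0: the goods are substitutes.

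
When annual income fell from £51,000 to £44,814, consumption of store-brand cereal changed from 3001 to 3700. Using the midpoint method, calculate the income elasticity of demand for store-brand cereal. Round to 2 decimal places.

%ΔQ = (3700 − 3001)/[(3001+3700)/2] = 699/3350.5 ≈ 0.2086.
%ΔI = (44,814 − 51,000)/[(51,000+44,814)/2] = -6186/47907 ≈ -0.1291.
E_I = %ΔQ/%ΔI ≈ -1.62.
E_I < 0: inferior good.

-1.62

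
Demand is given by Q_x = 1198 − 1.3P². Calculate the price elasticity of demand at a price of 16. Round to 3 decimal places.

At P = 16, Q_x = 865.2.
dQ_x/dP = −2·1.3·P = −41.6.
Point elasticity E = (dQ_x/dP)·(P/Q_x) = -41.6 × 16/865.2 ≈ -0.769.
|E| < 1, so demand is inelastic at this price.

-0.769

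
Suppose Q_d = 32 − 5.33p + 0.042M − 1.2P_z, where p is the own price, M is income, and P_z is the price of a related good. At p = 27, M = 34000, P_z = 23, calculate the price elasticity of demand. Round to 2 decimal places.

-0.11

Q_d = 32 − 5.33(27) + 0.042(34000) − 1.2(23) = 32 − 143.91 + 1428 − 27.6 = 1288.49.
∂Q_d/∂p = −5.33, so E_p = (−5.33)·(27/1288.49) ≈ -0.11.
|E_p| < 1: demand is inelastic.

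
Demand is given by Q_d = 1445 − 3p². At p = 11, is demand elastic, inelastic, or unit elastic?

At p = 11, Q_d = 1082.
dQ_d/dp = −2·3·p = −66.
Point elasticity E = (dQ_d/dp)·(p/Q_d) = -66 × 11/1082 ≈ -0.671.
|E| ≈ 0.671 < 1, so demand is inelastic.

inelastic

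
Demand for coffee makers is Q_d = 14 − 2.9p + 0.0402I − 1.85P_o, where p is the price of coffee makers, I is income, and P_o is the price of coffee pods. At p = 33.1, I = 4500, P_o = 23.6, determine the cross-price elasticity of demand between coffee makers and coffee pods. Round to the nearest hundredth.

-0.79

Q_d = 14 − 2.9(33.1) + 0.0402(4500) − 1.85(23.6) = 14 − 95.99 + 180.9 − 43.66 = 55.25.
∂Q_d/∂P_o = −1.85, so E_xy = -1.85·(23.6/55.25) ≈ -0.79.
E_xy < 0: the goods are complements.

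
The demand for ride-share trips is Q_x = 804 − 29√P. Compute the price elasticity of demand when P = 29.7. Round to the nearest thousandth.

At P = 29.7, Q_x = 645.9567.
dQ_x/dP = −29/(2√P) = −29/(2·5.4498).
Point elasticity E = (dQ_x/dP)·(P/Q_x) = -2.6607 × 29.7/645.9567 ≈ -0.122.
|E| < 1, so demand is inelastic at this price.

-0.122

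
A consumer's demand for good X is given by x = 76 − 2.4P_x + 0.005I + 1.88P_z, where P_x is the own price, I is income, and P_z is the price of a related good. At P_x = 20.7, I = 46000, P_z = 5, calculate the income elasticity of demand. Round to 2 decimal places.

0.87

At the given point, x = 76 − 2.4(20.7) + 0.005(46000) + 1.88(5) = 76 − 49.68 + 230 + 9.4 = 265.72.
∂x/∂I = +0.005, so E_I = 0.005·(46000/265.72) ≈ 0.87.
E_I ∈ (0,1): normal good (necessity).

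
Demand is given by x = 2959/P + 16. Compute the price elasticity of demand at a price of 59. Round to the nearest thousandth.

-0.758

At P = 59, x = 66.1525.
dx/dP = −2959/P² = −0.85.
Point elasticity E = (dx/dP)·(P/x) = -0.85 × 59/66.1525 ≈ -0.758.
|E| < 1, so demand is inelastic at this price.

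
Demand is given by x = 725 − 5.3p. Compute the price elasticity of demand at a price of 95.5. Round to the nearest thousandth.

At p = 95.5, x = 218.85.
dx/dp = −5.3.
Point elasticity E = (dx/dp)·(p/x) = -5.3 × 95.5/218.85 ≈ -2.313.
|E| > 1, so demand is elastic at this price.

-2.313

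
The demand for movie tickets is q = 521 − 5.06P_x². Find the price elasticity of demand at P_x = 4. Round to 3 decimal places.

At P_x = 4, q = 440.04.
dq/dP_x = −2·5.06·P_x = −40.48.
Point elasticity E = (dq/dP_x)·(P_x/q) = -40.48 × 4/440.04 ≈ -0.368.
|E| < 1, so demand is inelastic at this price.

-0.368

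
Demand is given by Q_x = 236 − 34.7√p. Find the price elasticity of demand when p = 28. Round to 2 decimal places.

At p = 28, Q_x = 52.3849.
dQ_x/dp = −34.7/(2√p) = −34.7/(2·5.2915).
Point elasticity E = (dQ_x/dp)·(p/Q_x) = -3.2788 × 28/52.3849 ≈ -1.75.
|E| > 1, so demand is elastic at this price.

-1.75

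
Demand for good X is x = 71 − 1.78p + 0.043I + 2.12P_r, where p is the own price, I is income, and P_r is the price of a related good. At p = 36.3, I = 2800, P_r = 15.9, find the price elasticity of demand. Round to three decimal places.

First evaluate x: 71 − 1.78(36.3) + 0.043(2800) + 2.12(15.9) = 71 − 64.614 + 120.4 + 33.708 = 160.494.
∂x/∂p = −1.78, so E_p = (−1.78)·(36.3/160.494) ≈ -0.403.
|E_p| < 1: demand is inelastic.

-0.403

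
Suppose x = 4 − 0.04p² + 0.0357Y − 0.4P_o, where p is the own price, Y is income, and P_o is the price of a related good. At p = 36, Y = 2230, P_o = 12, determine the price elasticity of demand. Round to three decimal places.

-3.844

At the given point, x = 4 − 0.04(36)² + 0.0357(2230) − 0.4(12) = 4 − 51.84 + 79.611 − 4.8 = 26.971.
∂x/∂p = −2·0.04·p = -2.88, so E_p = -2.88·(36/26.971) ≈ -3.844.
|E_p| > 1: demand is elastic.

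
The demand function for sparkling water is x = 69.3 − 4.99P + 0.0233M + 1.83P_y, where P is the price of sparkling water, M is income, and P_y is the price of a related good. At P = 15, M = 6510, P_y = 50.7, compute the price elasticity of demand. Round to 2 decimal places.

-0.31

Substituting, x = 69.3 − 4.99(15) + 0.0233(6510) + 1.83(50.7) = 69.3 − 74.85 + 151.683 + 92.781 = 238.914.
∂x/∂P = −4.99, so E_p = (−4.99)·(15/238.914) ≈ -0.31.
|E_p| < 1: demand is inelastic.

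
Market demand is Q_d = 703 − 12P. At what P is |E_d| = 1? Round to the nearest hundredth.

For linear demand Q_d = a − bP, E = −bP/(a − bP). |E| = 1 ⇒ bP = a − bP ⇒ P = a/(2b).
P = 703/(2·12) ≈ 29.29.

29.29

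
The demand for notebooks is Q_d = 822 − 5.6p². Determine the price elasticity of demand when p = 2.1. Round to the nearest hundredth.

-0.06

At p = 2.1, Q_d = 797.304.
dQ_d/dp = −2·5.6·p = −23.52.
Point elasticity E = (dQ_d/dp)·(p/Q_d) = -23.52 × 2.1/797.304 ≈ -0.06.
|E| < 1, so demand is inelastic at this price.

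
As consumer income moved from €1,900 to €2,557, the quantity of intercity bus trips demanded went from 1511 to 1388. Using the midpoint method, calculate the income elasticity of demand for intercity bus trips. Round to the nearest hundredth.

%ΔQ = (1388 − 1511)/[(1511+1388)/2] = -123/1449.5 ≈ -0.0849.
%ΔY = (2,557 − 1,900)/[(1,900+2,557)/2] = 657/2228.5 ≈ 0.2948.
E_I = %ΔQ/%ΔY ≈ -0.29.
E_I < 0: inferior good.

-0.29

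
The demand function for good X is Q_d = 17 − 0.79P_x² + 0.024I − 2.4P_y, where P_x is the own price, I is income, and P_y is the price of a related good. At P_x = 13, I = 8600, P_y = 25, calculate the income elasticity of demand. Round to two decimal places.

Substituting, Q_d = 17 − 0.79(13)² + 0.024(8600) − 2.4(25) = 17 − 133.51 + 206.4 − 60 = 29.89.
∂Q_d/∂I = +0.024, so E_I = 0.024·(8600/29.89) ≈ 6.91.
E_I > 1: normal good (luxury).

6.91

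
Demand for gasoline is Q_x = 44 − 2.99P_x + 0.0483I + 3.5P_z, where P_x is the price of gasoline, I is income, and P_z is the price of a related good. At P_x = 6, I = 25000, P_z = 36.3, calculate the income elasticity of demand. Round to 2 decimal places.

0.89

Evaluating quantity at (P_x, I, P_z) gives Q_x = 44 − 2.99(6) + 0.0483(25000) + 3.5(36.3) = 44 − 17.94 + 1207.5 + 127.05 = 1360.61.
∂Q_x/∂I = +0.0483, so E_I = 0.0483·(25000/1360.61) ≈ 0.89.
E_I ∈ (0,1): normal good (necessity).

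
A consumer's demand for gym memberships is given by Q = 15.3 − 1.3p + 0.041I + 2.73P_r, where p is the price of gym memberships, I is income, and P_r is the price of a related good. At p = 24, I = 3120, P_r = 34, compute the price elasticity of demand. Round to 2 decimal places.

-0.15

Evaluating quantity at (p, I, P_r) gives Q = 15.3 − 1.3(24) + 0.041(3120) + 2.73(34) = 15.3 − 31.2 + 127.92 + 92.82 = 204.84.
∂Q/∂p = −1.3, so E_p = (−1.3)·(24/204.84) ≈ -0.15.
|E_p| < 1: demand is inelastic.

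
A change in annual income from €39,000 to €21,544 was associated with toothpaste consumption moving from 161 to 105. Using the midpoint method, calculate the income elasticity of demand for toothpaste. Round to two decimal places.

0.73

%ΔQ = (105 − 161)/[(161+105)/2] = -56/133 ≈ -0.4211.
%ΔI = (21,544 − 39,000)/[(39,000+21,544)/2] = -17456/30272 ≈ -0.5766.
E_I = %ΔQ/%ΔI ≈ 0.73.
E_I ∈ (0,1): normal good (necessity).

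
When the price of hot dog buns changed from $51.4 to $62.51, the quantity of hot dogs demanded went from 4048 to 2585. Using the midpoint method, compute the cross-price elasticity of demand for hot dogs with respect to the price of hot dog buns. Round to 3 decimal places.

-2.261

%ΔQ_x = (2585 − 4048)/[(4048+2585)/2] = -1463/3316.5 ≈ -0.4411.
%ΔP_y = (62.51 − 51.4)/[(51.4+62.51)/2] ≈ 0.1951.
E_xy = -0.4411/0.1951 ≈ -2.261.
E_xy < 0, so hot dogs and hot dog buns are complements.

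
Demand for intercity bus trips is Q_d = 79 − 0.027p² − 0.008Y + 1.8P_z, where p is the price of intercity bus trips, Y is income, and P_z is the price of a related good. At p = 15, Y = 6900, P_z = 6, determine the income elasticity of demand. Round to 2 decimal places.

-1.94

Substituting, Q_d = 79 − 0.027(15)² − 0.008(6900) + 1.8(6) = 79 − 6.075 − 55.2 + 10.8 = 28.525.
∂Q_d/∂Y = −0.008, so E_I = -0.008·(6900/28.525) ≈ -1.94.
E_I < 0: inferior good.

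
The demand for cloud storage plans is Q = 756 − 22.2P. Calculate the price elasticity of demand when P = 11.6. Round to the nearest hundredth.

-0.52

At P = 11.6, Q = 498.48.
dQ/dP = −22.2.
Point elasticity E = (dQ/dP)·(P/Q) = -22.2 × 11.6/498.48 ≈ -0.52.
|E| < 1, so demand is inelastic at this price.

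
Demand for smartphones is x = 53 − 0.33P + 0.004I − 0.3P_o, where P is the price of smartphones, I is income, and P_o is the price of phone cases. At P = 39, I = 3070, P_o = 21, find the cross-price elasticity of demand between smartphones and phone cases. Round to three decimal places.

At the given point, x = 53 − 0.33(39) + 0.004(3070) − 0.3(21) = 53 − 12.87 + 12.28 − 6.3 = 46.11.
∂x/∂P_o = −0.3, so E_xy = -0.3·(21/46.11) ≈ -0.137.
E_xy < 0: the goods are complements.

-0.137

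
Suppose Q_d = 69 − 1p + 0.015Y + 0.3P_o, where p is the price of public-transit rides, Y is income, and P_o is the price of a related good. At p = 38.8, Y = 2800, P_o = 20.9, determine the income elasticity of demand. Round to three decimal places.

Substituting, Q_d = 69 − 1(38.8) + 0.015(2800) + 0.3(20.9) = 69 − 38.8 + 42 + 6.27 = 78.47.
∂Q_d/∂Y = +0.015, so E_I = 0.015·(2800/78.47) ≈ 0.535.
E_I ∈ (0,1): normal good (necessity).

0.535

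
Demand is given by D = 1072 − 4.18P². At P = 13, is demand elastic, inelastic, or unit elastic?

At P = 13, D = 365.58.
dD/dP = −2·4.18·P = −108.68.
Point elasticity E = (dD/dP)·(P/D) = -108.68 × 13/365.58 ≈ -3.865.
|E| ≈ 3.865 > 1, so demand is elastic.

elastic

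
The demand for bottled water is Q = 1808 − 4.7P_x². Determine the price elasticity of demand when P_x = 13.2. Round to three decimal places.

-1.656

At P_x = 13.2, Q = 989.072.
dQ/dP_x = −2·4.7·P_x = −124.08.
Point elasticity E = (dQ/dP_x)·(P_x/Q) = -124.08 × 13.2/989.072 ≈ -1.656.
|E| > 1, so demand is elastic at this price.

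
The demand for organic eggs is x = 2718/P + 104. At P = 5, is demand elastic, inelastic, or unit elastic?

At P = 5, x = 647.6.
dx/dP = −2718/P² = −108.72.
Point elasticity E = (dx/dP)·(P/x) = -108.72 × 5/647.6 ≈ -0.839.
|E| ≈ 0.839 < 1, so demand is inelastic.

inelastic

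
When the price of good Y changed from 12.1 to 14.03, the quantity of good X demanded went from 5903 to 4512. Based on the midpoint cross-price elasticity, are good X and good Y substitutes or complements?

%ΔQ_x = (4512 − 5903)/[(5903+4512)/2] = -1391/5207.5 ≈ -0.2671.
%ΔP_y = (14.03 − 12.1)/[(12.1+14.03)/2] ≈ 0.1477.
E_xy = -0.2671/0.1477 ≈ -1.808.
E_xy < 0, so the goods are complements.

complements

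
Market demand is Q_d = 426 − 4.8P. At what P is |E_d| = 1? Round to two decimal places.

44.38

For linear demand Q_d = a − bP, E = −bP/(a − bP). |E| = 1 ⇒ bP = a − bP ⇒ P = a/(2b).
P = 426/(2·4.8) ≈ 44.38.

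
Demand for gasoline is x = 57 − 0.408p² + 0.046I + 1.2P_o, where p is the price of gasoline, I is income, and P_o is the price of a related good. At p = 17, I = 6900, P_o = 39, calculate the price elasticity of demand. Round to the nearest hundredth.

First evaluate x: 57 − 0.408(17)² + 0.046(6900) + 1.2(39) = 57 − 117.912 + 317.4 + 46.8 = 303.288.
∂x/∂p = −2·0.408·p = -13.872, so E_p = -13.872·(17/303.288) ≈ -0.78.
|E_p| < 1: demand is inelastic.

-0.78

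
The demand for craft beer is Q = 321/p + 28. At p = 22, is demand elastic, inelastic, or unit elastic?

inelastic

At p = 22, Q = 42.5909.
dQ/dp = −321/p² = −0.6632.
Point elasticity E = (dQ/dp)·(p/Q) = -0.6632 × 22/42.5909 ≈ -0.343.
|E| ≈ 0.343 < 1, so demand is inelastic.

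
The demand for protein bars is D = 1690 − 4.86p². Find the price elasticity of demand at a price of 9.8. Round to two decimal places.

At p = 9.8, D = 1223.2456.
dD/dp = −2·4.86·p = −95.256.
Point elasticity E = (dD/dp)·(p/D) = -95.256 × 9.8/1223.2456 ≈ -0.76.
|E| < 1, so demand is inelastic at this price.

-0.76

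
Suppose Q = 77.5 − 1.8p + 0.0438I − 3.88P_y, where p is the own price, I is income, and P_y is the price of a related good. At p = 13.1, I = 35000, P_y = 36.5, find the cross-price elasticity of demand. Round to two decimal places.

First evaluate Q: 77.5 − 1.8(13.1) + 0.0438(35000) − 3.88(36.5) = 77.5 − 23.58 + 1533 − 141.62 = 1445.3.
∂Q/∂P_y = −3.88, so E_xy = -3.88·(36.5/1445.3) ≈ -0.10.
E_xy < 0: the goods are complements.

-0.10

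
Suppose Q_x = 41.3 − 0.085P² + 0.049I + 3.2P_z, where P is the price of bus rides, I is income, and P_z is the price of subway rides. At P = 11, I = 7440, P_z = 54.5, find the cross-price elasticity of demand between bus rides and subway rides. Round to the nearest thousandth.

0.306

At the given point, Q_x = 41.3 − 0.085(11)² + 0.049(7440) + 3.2(54.5) = 41.3 − 10.285 + 364.56 + 174.4 = 569.975.
∂Q_x/∂P_z = +3.2, so E_xy = 3.2·(54.5/569.975) ≈ 0.306.
E_xy > 0: the goods are substitutes.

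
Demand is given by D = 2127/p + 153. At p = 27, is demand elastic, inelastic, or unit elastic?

At p = 27, D = 231.7778.
dD/dp = −2127/p² = −2.9177.
Point elasticity E = (dD/dp)·(p/D) = -2.9177 × 27/231.7778 ≈ -0.340.
|E| ≈ 0.340 < 1, so demand is inelastic.

inelastic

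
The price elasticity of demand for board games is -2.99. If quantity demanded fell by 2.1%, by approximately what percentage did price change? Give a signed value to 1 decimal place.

0.7

%ΔQ ≈ E × %ΔP ⇒ %ΔP = %ΔQ / E = (-2.1%)/(-2.99) ≈ 0.7%.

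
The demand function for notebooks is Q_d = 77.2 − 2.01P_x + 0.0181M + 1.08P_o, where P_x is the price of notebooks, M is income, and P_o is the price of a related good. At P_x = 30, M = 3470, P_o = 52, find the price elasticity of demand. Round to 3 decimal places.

-0.444

At the given point, Q_d = 77.2 − 2.01(30) + 0.0181(3470) + 1.08(52) = 77.2 − 60.3 + 62.807 + 56.16 = 135.867.
∂Q_d/∂P_x = −2.01, so E_p = (−2.01)·(30/135.867) ≈ -0.444.
|E_p| < 1: demand is inelastic.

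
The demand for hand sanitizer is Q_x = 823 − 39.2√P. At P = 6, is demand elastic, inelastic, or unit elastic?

inelastic

At P = 6, Q_x = 726.98.
dQ_x/dP = −39.2/(2√P) = −39.2/(2·2.4495).
Point elasticity E = (dQ_x/dP)·(P/Q_x) = -8.0017 × 6/726.98 ≈ -0.066.
|E| ≈ 0.066 < 1, so demand is inelastic.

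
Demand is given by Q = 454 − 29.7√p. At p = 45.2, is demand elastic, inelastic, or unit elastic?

inelastic

At p = 45.2, Q = 254.3241.
dQ/dp = −29.7/(2√p) = −29.7/(2·6.7231).
Point elasticity E = (dQ/dp)·(p/Q) = -2.2088 × 45.2/254.3241 ≈ -0.393.
|E| ≈ 0.393 < 1, so demand is inelastic.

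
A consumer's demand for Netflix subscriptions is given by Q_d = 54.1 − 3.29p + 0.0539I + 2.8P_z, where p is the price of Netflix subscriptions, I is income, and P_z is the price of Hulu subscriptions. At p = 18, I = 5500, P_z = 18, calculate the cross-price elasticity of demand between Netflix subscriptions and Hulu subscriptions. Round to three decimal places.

First evaluate Q_d: 54.1 − 3.29(18) + 0.0539(5500) + 2.8(18) = 54.1 − 59.22 + 296.45 + 50.4 = 341.73.
∂Q_d/∂P_z = +2.8, so E_xy = 2.8·(18/341.73) ≈ 0.147.
E_xy > 0: the goods are substitutes.

0.147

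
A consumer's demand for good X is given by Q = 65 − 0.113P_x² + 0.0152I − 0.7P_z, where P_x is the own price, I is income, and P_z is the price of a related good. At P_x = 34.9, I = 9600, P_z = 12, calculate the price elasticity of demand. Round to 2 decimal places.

-4.24

Substituting, Q = 65 − 0.113(34.9)² + 0.0152(9600) − 0.7(12) = 65 − 137.6351 + 145.92 − 8.4 = 64.8849.
∂Q/∂P_x = −2·0.113·P_x = -7.8874, so E_p = -7.8874·(34.9/64.8849) ≈ -4.24.
|E_p| > 1: demand is elastic.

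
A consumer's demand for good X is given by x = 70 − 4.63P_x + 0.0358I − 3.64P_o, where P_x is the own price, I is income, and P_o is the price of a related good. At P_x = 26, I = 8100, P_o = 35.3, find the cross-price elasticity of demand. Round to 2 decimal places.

-1.16

At the given point, x = 70 − 4.63(26) + 0.0358(8100) − 3.64(35.3) = 70 − 120.38 + 289.98 − 128.492 = 111.108.
∂x/∂P_o = −3.64, so E_xy = -3.64·(35.3/111.108) ≈ -1.16.
E_xy < 0: the goods are complements.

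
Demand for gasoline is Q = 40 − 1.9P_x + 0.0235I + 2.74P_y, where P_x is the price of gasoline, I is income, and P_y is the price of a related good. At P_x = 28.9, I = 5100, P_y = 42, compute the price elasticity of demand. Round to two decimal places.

-0.25

At the given point, Q = 40 − 1.9(28.9) + 0.0235(5100) + 2.74(42) = 40 − 54.91 + 119.85 + 115.08 = 220.02.
∂Q/∂P_x = −1.9, so E_p = (−1.9)·(28.9/220.02) ≈ -0.25.
|E_p| < 1: demand is inelastic.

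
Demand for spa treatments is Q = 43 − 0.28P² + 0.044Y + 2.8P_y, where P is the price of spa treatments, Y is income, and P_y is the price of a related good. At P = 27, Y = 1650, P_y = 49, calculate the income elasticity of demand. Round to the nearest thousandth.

Evaluating quantity at (P, Y, P_y) gives Q = 43 − 0.28(27)² + 0.044(1650) + 2.8(49) = 43 − 204.12 + 72.6 + 137.2 = 48.68.
∂Q/∂Y = +0.044, so E_I = 0.044·(1650/48.68) ≈ 1.491.
E_I > 1: normal good (luxury).

1.491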